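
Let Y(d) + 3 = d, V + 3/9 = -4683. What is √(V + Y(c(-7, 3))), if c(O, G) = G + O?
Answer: I*√42213/3 ≈ 68.486*I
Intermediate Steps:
V = -14050/3 (V = -⅓ - 4683 = -14050/3 ≈ -4683.3)
Y(d) = -3 + d
√(V + Y(c(-7, 3))) = √(-14050/3 + (-3 + (3 - 7))) = √(-14050/3 + (-3 - 4)) = √(-14050/3 - 7) = √(-14071/3) = I*√42213/3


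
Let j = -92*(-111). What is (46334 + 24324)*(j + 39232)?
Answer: 3493614152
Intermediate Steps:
j = 10212
(46334 + 24324)*(j + 39232) = (46334 + 24324)*(10212 + 39232) = 70658*49444 = 3493614152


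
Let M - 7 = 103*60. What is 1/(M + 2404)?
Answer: 1/8591 ≈ 0.00011640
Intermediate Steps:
M = 6187 (M = 7 + 103*60 = 7 + 6180 = 6187)
1/(M + 2404) = 1/(6187 + 2404) = 1/8591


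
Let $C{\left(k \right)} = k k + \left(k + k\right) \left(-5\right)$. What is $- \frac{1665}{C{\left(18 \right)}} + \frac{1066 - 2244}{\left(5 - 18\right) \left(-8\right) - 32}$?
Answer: $- \frac{4021}{144} \approx -27.924$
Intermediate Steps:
$C{\left(k \right)} = k^{2} - 10 k$ ($C{\left(k \right)} = k^{2} + 2 k \left(-5\right) = k^{2} - 10 k$)
$- \frac{1665}{C{\left(18 \right)}} + \frac{1066 - 2244}{\left(5 - 18\right) \left(-8\right) - 32} = - \frac{1665}{18 \left(-10 + 18\right)} + \frac{1066 - 2244}{\left(5 - 18\right) \left(-8\right) - 32} = - \frac{1665}{18 \cdot 8} - \frac{1178}{\left(5 - 18\right) \left(-8\right) - 32} = - \frac{1665}{144} - \frac{1178}{\left(-13\right) \left(-8\right) - 32} = \left(-1665\right) \frac{1}{144} - \frac{1178}{104 - 32} = - \frac{185}{16} - \frac{1178}{72} = - \frac{185}{16} - \frac{589}{36} = - \frac{4021}{144}$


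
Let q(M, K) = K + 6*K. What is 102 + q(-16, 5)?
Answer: 137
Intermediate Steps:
q(M, K) = 7*K
102 + q(-16, 5) = 102 + 7*5 = 102 + 35 = 137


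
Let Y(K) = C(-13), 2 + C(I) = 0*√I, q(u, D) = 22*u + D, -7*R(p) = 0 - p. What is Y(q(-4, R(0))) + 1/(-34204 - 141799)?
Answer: -352007/176003 ≈ -2.0000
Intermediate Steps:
R(p) = p/7 (R(p) = -(0 - p)/7 = -(-1)*p/7 = p/7)
q(u, D) = D + 22*u
C(I) = -2 (C(I) = -2 + 0*√I = -2 + 0 = -2)
Y(K) = -2
Y(q(-4, R(0))) + 1/(-34204 - 141799) = -2 + 1/(-34204 - 141799) = -2 + 1/(-176003) = -2 - 1/176003 = -352007/176003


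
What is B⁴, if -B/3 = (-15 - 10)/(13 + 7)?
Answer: 50625/256 ≈ 197.75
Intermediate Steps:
B = 15/4 (B = -3*(-15 - 10)/(13 + 7) = -(-75)/20 = -3*(-5/4) = 15/4 ≈ 3.7500)
B⁴ = (15/4)⁴ = 50625/256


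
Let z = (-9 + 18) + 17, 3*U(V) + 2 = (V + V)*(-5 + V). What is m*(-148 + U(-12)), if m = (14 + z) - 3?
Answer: -1406/3 ≈ -468.67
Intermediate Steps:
U(V) = -⅔ + 2*V*(-5 + V)/3 (U(V) = -⅔ + ((V + V)*(-5 + V))/3 = -⅔ + ((2*V)*(-5 + V))/3 = -⅔ + (2*V*(-5 + V))/3 = -⅔ + 2*V*(-5 + V)/3)
z = 26 (z = 9 + 17 = 26)
m = 37 (m = (14 + 26) - 3 = 40 - 3 = 37)
m*(-148 + U(-12)) = 37*(-148 + (-⅔ - 10/3*(-12) + (⅔)*(-12)²)) = 37*(-148 + (-⅔ + 40 + (⅔)*144)) = 37*(-148 + (-⅔ + 40 + 96)) = 37*(-148 + 406/3) = 37*(-38/3) = -1406/3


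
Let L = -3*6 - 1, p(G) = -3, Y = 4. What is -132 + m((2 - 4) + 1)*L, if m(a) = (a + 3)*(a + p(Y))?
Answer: 20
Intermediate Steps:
m(a) = (-3 + a)*(3 + a) (m(a) = (a + 3)*(a - 3) = (3 + a)*(-3 + a) = (-3 + a)*(3 + a))
L = -19 (L = -18 - 1 = -19)
-132 + m((2 - 4) + 1)*L = -132 + (-9 + ((2 - 4) + 1)²)*(-19) = -132 + (-9 + (-2 + 1)²)*(-19) = -132 + (-9 + (-1)²)*(-19) = -132 + (-9 + 1)*(-19) = -132 - 8*(-19) = -132 + 152 = 20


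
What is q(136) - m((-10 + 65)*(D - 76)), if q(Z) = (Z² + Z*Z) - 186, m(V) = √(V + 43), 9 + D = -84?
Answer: 36806 - 6*I*√257 ≈ 36806.0 - 96.187*I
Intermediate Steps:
D = -93 (D = -9 - 84 = -93)
m(V) = √(43 + V)
q(Z) = -186 + 2*Z² (q(Z) = (Z² + Z²) - 186 = 2*Z² - 186 = -186 + 2*Z²)
q(136) - m((-10 + 65)*(D - 76)) = (-186 + 2*136²) - √(43 + (-10 + 65)*(-93 - 76)) = (-186 + 2*18496) - √(43 + 55*(-169)) = (-186 + 36992) - √(43 - 9295) = 36806 - √(-9252) = 36806 - 6*I*√257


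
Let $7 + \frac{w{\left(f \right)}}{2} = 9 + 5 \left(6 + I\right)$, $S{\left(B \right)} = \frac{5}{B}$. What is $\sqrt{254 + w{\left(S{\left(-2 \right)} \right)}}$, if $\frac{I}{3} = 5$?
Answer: $6 \sqrt{13} \approx 21.633$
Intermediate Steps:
$I = 15$ ($I = 3 \cdot 5 = 15$)
$w{\left(f \right)} = 214$ ($w{\left(f \right)} = -14 + 2 \left(9 + 5 \left(6 + 15\right)\right) = -14 + 2 \left(9 + 5 \cdot 21\right) = -14 + 2 \left(9 + 105\right) = -14 + 2 \cdot 114 = -14 + 228 = 214$)
$\sqrt{254 + w{\left(S{\left(-2 \right)} \right)}} = \sqrt{254 + 214} = \sqrt{468} = 6 \sqrt{13}$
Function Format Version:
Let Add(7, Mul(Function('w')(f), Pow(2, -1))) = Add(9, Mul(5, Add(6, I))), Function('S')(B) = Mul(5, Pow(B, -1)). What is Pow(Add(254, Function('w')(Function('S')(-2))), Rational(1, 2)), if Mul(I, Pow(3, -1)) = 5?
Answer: Mul(6, Pow(13, Rational(1, 2))) ≈ 21.633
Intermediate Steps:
I = 15 (I = Mul(3, 5) = 15)
Function('w')(f) = 214 (Function('w')(f) = Add(-14, Mul(2, Add(9, Mul(5, Add(6, 15))))) = Add(-14, Mul(2, Add(9, Mul(5, 21)))) = Add(-14, Mul(2, Add(9, 105))) = Add(-14, Mul(2, 114)) = Add(-14, 228) = 214)
Pow(Add(254, Function('w')(Function('S')(-2))), Rational(1, 2)) = Pow(Add(254, 214), Rational(1, 2)) = Pow(468, Rational(1, 2)) = Mul(6, Pow(13, Rational(1, 2)))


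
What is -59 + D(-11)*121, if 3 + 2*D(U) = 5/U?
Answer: -268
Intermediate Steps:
D(U) = -3/2 + 5/(2*U) (D(U) = -3/2 + (5/U)/2 = -3/2 + 5/(2*U))
-59 + D(-11)*121 = -59 + ((½)*(5 - 3*(-11))/(-11))*121 = -59 + ((½)*(-1/11)*(5 + 33))*121 = -59 + ((½)*(-1/11)*38)*121 = -59 - 19/11*121 = -59 - 209 = -268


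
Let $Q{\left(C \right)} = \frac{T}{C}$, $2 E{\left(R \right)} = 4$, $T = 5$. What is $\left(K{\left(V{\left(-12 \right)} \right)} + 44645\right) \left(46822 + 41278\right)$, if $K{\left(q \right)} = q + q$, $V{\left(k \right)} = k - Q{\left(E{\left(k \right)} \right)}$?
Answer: $3930669600$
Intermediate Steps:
$E{\left(R \right)} = 2$ ($E{\left(R \right)} = \frac{1}{2} \cdot 4 = 2$)
$Q{\left(C \right)} = \frac{5}{C}$
$V{\left(k \right)} = - \frac{5}{2} + k$ ($V{\left(k \right)} = k - \frac{5}{2} = - \frac{5}{2} + k$)
$K{\left(q \right)} = 2 q$
$\left(K{\left(V{\left(-12 \right)} \right)} + 44645\right) \left(46822 + 41278\right) = \left(2 \left(- \frac{5}{2} - 12\right) + 44645\right) \left(46822 + 41278\right) = \left(2 \left(- \frac{29}{2}\right) + 44645\right) 88100 = \left(-29 + 44645\right) 88100 = 44616 \cdot 88100 = 3930669600$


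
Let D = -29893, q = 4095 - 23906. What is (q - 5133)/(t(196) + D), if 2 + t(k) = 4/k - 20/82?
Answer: 3132031/3753719 ≈ 0.83438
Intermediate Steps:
t(k) = -92/41 + 4/k (t(k) = -2 + (4/k - 20/82) = -2 + (4/k - 20*1/82) = -2 + (4/k - 10/41) = -2 + (-10/41 + 4/k) = -92/41 + 4/k)
q = -19811
(q - 5133)/(t(196) + D) = (-19811 - 5133)/((-92/41 + 4/196) - 29893) = -24944/((-92/41 + 4*(1/196)) - 29893) = -24944/((-92/41 + 1/49) - 29893) = -24944/(-4467/2009 - 29893) = -24944/(-60059504/2009) = -24944*(-2009/60059504) = 3132031/3753719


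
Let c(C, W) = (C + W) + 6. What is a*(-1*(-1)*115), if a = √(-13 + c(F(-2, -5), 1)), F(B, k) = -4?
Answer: 115*I*√10 ≈ 363.66*I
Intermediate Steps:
c(C, W) = 6 + C + W
a = I*√10 (a = √(-13 + (6 - 4 + 1)) = √(-13 + 3) = √(-10) = I*√10 ≈ 3.1623*I)
a*(-1*(-1)*115) = (I*√10)*(-1*(-1)*115) = (I*√10)*(1*115) = (I*√10)*115 = 115*I*√10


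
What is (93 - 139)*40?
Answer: -1840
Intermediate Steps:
(93 - 139)*40 = -46*40 = -1840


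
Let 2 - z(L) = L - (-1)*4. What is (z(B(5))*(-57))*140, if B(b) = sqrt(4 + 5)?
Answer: 39900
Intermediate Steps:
B(b) = 3 (B(b) = sqrt(9) = 3)
z(L) = -2 - L (z(L) = 2 - (L - (-1)*4) = 2 - (L - 1*(-4)) = 2 - (L + 4) = 2 - (4 + L) = 2 + (-4 - L) = -2 - L)
(z(B(5))*(-57))*140 = ((-2 - 1*3)*(-57))*140 = ((-2 - 3)*(-57))*140 = -5*(-57)*140 = 285*140 = 39900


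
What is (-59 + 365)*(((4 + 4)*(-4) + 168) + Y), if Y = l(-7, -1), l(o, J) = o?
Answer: 39474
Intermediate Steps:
Y = -7
(-59 + 365)*(((4 + 4)*(-4) + 168) + Y) = (-59 + 365)*(((4 + 4)*(-4) + 168) - 7) = 306*((8*(-4) + 168) - 7) = 306*((-32 + 168) - 7) = 306*(136 - 7) = 306*129 = 39474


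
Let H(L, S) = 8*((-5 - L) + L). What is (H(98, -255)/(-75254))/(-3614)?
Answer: -10/67991989 ≈ -1.4708e-7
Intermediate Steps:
H(L, S) = -40 (H(L, S) = 8*(-5) = -40)
(H(98, -255)/(-75254))/(-3614) = -40/(-75254)/(-3614) = -40*(-1/75254)*(-1/3614) = (20/37627)*(-1/3614) = -10/67991989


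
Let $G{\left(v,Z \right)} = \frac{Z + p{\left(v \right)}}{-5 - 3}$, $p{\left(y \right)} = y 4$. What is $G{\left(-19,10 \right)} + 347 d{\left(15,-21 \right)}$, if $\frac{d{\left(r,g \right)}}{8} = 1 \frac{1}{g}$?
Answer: $- \frac{10411}{84} \approx -123.94$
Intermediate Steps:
$p{\left(y \right)} = 4 y$
$G{\left(v,Z \right)} = - \frac{v}{2} - \frac{Z}{8}$ ($G{\left(v,Z \right)} = \frac{Z + 4 v}{-5 - 3} = \frac{Z + 4 v}{-8} = \left(Z + 4 v\right) \left(- \frac{1}{8}\right) = - \frac{v}{2} - \frac{Z}{8}$)
$d{\left(r,g \right)} = \frac{8}{g}$ ($d{\left(r,g \right)} = 8 \cdot 1 \frac{1}{g} = \frac{8}{g}$)
$G{\left(-19,10 \right)} + 347 d{\left(15,-21 \right)} = \left(\left(- \frac{1}{2}\right) \left(-19\right) - \frac{5}{4}\right) + 347 \frac{8}{-21} = \left(\frac{19}{2} - \frac{5}{4}\right) + 347 \cdot 8 \left(- \frac{1}{21}\right) = \frac{33}{4} + 347 \left(- \frac{8}{21}\right) = \frac{33}{4} - \frac{2776}{21} = - \frac{10411}{84}$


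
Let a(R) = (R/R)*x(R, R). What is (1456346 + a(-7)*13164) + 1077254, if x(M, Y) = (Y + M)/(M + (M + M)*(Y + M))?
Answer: 22793624/9 ≈ 2.5326e+6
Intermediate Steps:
x(M, Y) = (M + Y)/(M + 2*M*(M + Y)) (x(M, Y) = (M + Y)/(M + (2*M)*(M + Y)) = (M + Y)/(M + 2*M*(M + Y)))
a(R) = 2/(1 + 4*R) (a(R) = (R/R)*((R + R)/(R*(1 + 2*R + 2*R))) = 1*((2*R)/(R*(1 + 4*R))) = 1*(2/(1 + 4*R)) = 2/(1 + 4*R))
(1456346 + a(-7)*13164) + 1077254 = (1456346 + (2/(1 + 4*(-7)))*13164) + 1077254 = (1456346 + (2/(1 - 28))*13164) + 1077254 = (1456346 + (2/(-27))*13164) + 1077254 = (1456346 + (2*(-1/27))*13164) + 1077254 = (1456346 - 2/27*13164) + 1077254 = (1456346 - 8776/9) + 1077254 = 13098338/9 + 1077254 = 22793624/9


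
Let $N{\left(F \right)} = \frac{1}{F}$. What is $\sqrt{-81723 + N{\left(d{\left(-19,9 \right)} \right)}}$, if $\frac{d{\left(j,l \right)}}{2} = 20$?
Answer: $\frac{i \sqrt{32689190}}{20} \approx 285.87 i$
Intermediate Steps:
$d{\left(j,l \right)} = 40$ ($d{\left(j,l \right)} = 2 \cdot 20 = 40$)
$\sqrt{-81723 + N{\left(d{\left(-19,9 \right)} \right)}} = \sqrt{-81723 + \frac{1}{40}} = \sqrt{- \frac{3268919}{40}} = \frac{i \sqrt{32689190}}{20}$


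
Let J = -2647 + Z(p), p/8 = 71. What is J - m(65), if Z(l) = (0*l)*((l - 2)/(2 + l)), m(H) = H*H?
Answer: -6872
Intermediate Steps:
p = 568 (p = 8*71 = 568)
m(H) = H**2
Z(l) = 0 (Z(l) = 0*((-2 + l)/(2 + l)) = 0)
J = -2647 (J = -2647 + 0 = -2647)
J - m(65) = -2647 - 1*65**2 = -2647 - 1*4225 = -2647 - 4225 = -6872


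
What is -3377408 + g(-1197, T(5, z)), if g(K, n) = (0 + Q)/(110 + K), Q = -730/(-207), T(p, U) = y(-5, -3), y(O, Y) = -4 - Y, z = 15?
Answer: -759947197402/225009 ≈ -3.3774e+6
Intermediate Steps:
T(p, U) = -1 (T(p, U) = -4 - 1*(-3) = -4 + 3 = -1)
Q = 730/207 (Q = -730*(-1/207) = 730/207 ≈ 3.5266)
g(K, n) = 730/(207*(110 + K)) (g(K, n) = (0 + 730/207)/(110 + K) = 730/(207*(110 + K)))
-3377408 + g(-1197, T(5, z)) = -3377408 + 730/(207*(110 - 1197)) = -3377408 + (730/207)/(-1087) = -3377408 + (730/207)*(-1/1087) = -3377408 - 730/225009 = -759947197402/225009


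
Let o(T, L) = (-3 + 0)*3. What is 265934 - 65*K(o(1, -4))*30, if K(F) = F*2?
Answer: 301034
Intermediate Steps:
o(T, L) = -9 (o(T, L) = -3*3 = -9)
K(F) = 2*F
265934 - 65*K(o(1, -4))*30 = 265934 - 65*(2*(-9))*30 = 265934 - 65*(-18)*30 = 265934 - (-1170)*30 = 265934 - 1*(-35100) = 265934 + 35100 = 301034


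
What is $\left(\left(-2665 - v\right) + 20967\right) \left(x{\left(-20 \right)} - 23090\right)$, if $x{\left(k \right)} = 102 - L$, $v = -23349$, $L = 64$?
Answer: $-960138852$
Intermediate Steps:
$x{\left(k \right)} = 38$ ($x{\left(k \right)} = 102 - 64 = 38$)
$\left(\left(-2665 - v\right) + 20967\right) \left(x{\left(-20 \right)} - 23090\right) = \left(\left(-2665 - -23349\right) + 20967\right) \left(38 - 23090\right) = \left(\left(-2665 + 23349\right) + 20967\right) \left(-23052\right) = \left(20684 + 20967\right) \left(-23052\right) = 41651 \left(-23052\right) = -960138852$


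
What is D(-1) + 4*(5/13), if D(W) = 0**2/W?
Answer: 20/13 ≈ 1.5385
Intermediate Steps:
D(W) = 0 (D(W) = 0/W = 0)
D(-1) + 4*(5/13) = 0 + 4*(5/13) = 0 + 20/13 = 20/13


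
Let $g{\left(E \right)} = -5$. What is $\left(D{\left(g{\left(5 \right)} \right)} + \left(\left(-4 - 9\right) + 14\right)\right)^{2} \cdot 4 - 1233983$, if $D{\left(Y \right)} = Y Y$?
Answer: $-1231279$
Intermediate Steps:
$D{\left(Y \right)} = Y^{2}$
$\left(D{\left(g{\left(5 \right)} \right)} + \left(\left(-4 - 9\right) + 14\right)\right)^{2} \cdot 4 - 1233983 = \left(\left(-5\right)^{2} + \left(\left(-4 - 9\right) + 14\right)\right)^{2} \cdot 4 - 1233983 = \left(25 + \left(-13 + 14\right)\right)^{2} \cdot 4 - 1233983 = \left(25 + 1\right)^{2} \cdot 4 - 1233983 = 26^{2} \cdot 4 - 1233983 = 676 \cdot 4 - 1233983 = 2704 - 1233983 = -1231279$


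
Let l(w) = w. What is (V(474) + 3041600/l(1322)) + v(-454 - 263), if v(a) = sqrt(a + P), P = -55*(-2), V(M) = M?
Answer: 1834114/661 + I*sqrt(607) ≈ 2774.8 + 24.637*I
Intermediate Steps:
P = 110
v(a) = sqrt(110 + a) (v(a) = sqrt(a + 110) = sqrt(110 + a))
(V(474) + 3041600/l(1322)) + v(-454 - 263) = (474 + 3041600/1322) + sqrt(110 + (-454 - 263)) = (474 + 3041600*(1/1322)) + sqrt(110 - 717) = (474 + 1520800/661) + sqrt(-607) = 1834114/661 + I*sqrt(607)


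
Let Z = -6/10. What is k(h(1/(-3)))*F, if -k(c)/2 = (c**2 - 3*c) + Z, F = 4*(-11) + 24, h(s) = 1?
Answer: -104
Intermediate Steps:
Z = -3/5 (Z = -6*1/10 = -3/5 ≈ -0.60000)
F = -20 (F = -44 + 24 = -20)
k(c) = 6/5 - 2*c**2 + 6*c (k(c) = -2*((c**2 - 3*c) - 3/5) = -2*(-3/5 + c**2 - 3*c) = 6/5 - 2*c**2 + 6*c)
k(h(1/(-3)))*F = (6/5 - 2*1**2 + 6*1)*(-20) = (6/5 - 2*1 + 6)*(-20) = (6/5 - 2 + 6)*(-20) = (26/5)*(-20) = -104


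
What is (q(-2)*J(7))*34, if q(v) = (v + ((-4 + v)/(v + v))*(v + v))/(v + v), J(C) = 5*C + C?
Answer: 2856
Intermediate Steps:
J(C) = 6*C
q(v) = (-4 + 2*v)/(2*v) (q(v) = (v + ((-4 + v)/((2*v)))*(2*v))/((2*v)) = (v + ((-4 + v)*(1/(2*v)))*(2*v))*(1/(2*v)) = (v + ((-4 + v)/(2*v))*(2*v))*(1/(2*v)) = (v + (-4 + v))*(1/(2*v)) = (-4 + 2*v)*(1/(2*v)) = (-4 + 2*v)/(2*v))
(q(-2)*J(7))*34 = (((-2 - 2)/(-2))*(6*7))*34 = (-½*(-4)*42)*34 = (2*42)*34 = 84*34 = 2856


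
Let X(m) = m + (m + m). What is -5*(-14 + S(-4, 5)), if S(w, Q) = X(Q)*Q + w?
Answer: -285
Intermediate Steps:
X(m) = 3*m (X(m) = m + 2*m = 3*m)
S(w, Q) = w + 3*Q² (S(w, Q) = (3*Q)*Q + w = 3*Q² + w = w + 3*Q²)
-5*(-14 + S(-4, 5)) = -5*(-14 + (-4 + 3*5²)) = -5*(-14 + (-4 + 3*25)) = -5*(-14 + (-4 + 75)) = -5*(-14 + 71) = -5*57 = -285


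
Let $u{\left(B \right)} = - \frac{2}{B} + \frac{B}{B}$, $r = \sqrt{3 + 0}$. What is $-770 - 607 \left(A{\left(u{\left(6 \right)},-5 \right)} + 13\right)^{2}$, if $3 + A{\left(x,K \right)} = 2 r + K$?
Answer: $-23229 - 12140 \sqrt{3} \approx -44256.0$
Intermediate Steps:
$r = \sqrt{3} \approx 1.732$
$u{\left(B \right)} = 1 - \frac{2}{B}$ ($u{\left(B \right)} = - \frac{2}{B} + 1 = 1 - \frac{2}{B}$)
$A{\left(x,K \right)} = -3 + K + 2 \sqrt{3}$ ($A{\left(x,K \right)} = -3 + \left(2 \sqrt{3} + K\right) = -3 + \left(K + 2 \sqrt{3}\right) = -3 + K + 2 \sqrt{3}$)
$-770 - 607 \left(A{\left(u{\left(6 \right)},-5 \right)} + 13\right)^{2} = -770 - 607 \left(\left(-3 - 5 + 2 \sqrt{3}\right) + 13\right)^{2} = -770 - 607 \left(\left(-8 + 2 \sqrt{3}\right) + 13\right)^{2} = -770 - 607 \left(5 + 2 \sqrt{3}\right)^{2}$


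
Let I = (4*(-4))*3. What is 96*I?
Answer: -4608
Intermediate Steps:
I = -48 (I = -16*3 = -48)
96*I = 96*(-48) = -4608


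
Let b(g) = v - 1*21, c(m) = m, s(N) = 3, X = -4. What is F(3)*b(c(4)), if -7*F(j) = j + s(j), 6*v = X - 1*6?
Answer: 136/7 ≈ 19.429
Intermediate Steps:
v = -5/3 (v = (-4 - 1*6)/6 = (-4 - 6)/6 = (1/6)*(-10) = -5/3 ≈ -1.6667)
F(j) = -3/7 - j/7 (F(j) = -(j + 3)/7 = -(3 + j)/7 = -3/7 - j/7)
b(g) = -68/3 (b(g) = -5/3 - 1*21 = -5/3 - 21 = -68/3)
F(3)*b(c(4)) = (-3/7 - 1/7*3)*(-68/3) = (-3/7 - 3/7)*(-68/3) = -6/7*(-68/3) = 136/7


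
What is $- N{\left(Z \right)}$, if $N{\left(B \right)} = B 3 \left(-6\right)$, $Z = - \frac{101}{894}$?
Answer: $- \frac{303}{149} \approx -2.0336$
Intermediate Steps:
$Z = - \frac{101}{894}$ ($Z = \left(-101\right) \frac{1}{894} = - \frac{101}{894} \approx -0.11298$)
$N{\left(B \right)} = - 18 B$ ($N{\left(B \right)} = 3 B \left(-6\right) = - 18 B$)
$- N{\left(Z \right)} = - \frac{\left(-18\right) \left(-101\right)}{894} = \left(-1\right) \frac{303}{149} = - \frac{303}{149}$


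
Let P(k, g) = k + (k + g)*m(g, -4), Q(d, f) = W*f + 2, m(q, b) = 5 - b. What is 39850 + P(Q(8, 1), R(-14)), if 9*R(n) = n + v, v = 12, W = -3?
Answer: 39838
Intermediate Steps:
R(n) = 4/3 + n/9 (R(n) = (n + 12)/9 = (12 + n)/9 = 4/3 + n/9)
Q(d, f) = 2 - 3*f (Q(d, f) = -3*f + 2 = 2 - 3*f)
P(k, g) = 9*g + 10*k (P(k, g) = k + (k + g)*(5 - 1*(-4)) = k + (g + k)*(5 + 4) = k + (g + k)*9 = k + (9*g + 9*k) = 9*g + 10*k)
39850 + P(Q(8, 1), R(-14)) = 39850 + (9*(4/3 + (⅑)*(-14)) + 10*(2 - 3*1)) = 39850 + (9*(4/3 - 14/9) + 10*(2 - 3)) = 39850 + (9*(-2/9) + 10*(-1)) = 39850 + (-2 - 10) = 39850 - 12 = 39838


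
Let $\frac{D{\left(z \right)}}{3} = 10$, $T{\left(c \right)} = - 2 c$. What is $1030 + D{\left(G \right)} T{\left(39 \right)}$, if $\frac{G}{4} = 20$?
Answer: $-1310$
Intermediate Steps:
$G = 80$ ($G = 4 \cdot 20 = 80$)
$D{\left(z \right)} = 30$ ($D{\left(z \right)} = 3 \cdot 10 = 30$)
$1030 + D{\left(G \right)} T{\left(39 \right)} = 1030 + 30 \left(\left(-2\right) 39\right) = 1030 + 30 \left(-78\right) = 1030 - 2340 = -1310$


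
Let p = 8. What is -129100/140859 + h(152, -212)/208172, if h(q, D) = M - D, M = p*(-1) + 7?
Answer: -26845283951/29322899748 ≈ -0.91551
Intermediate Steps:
M = -1 (M = 8*(-1) + 7 = -8 + 7 = -1)
h(q, D) = -1 - D
-129100/140859 + h(152, -212)/208172 = -129100/140859 + (-1 - 1*(-212))/208172 = -129100*1/140859 + (-1 + 212)*(1/208172) = -129100/140859 + 211*(1/208172) = -129100/140859 + 211/208172 = -26845283951/29322899748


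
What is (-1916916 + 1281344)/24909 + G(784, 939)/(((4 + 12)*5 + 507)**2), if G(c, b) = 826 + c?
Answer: -218958304978/8582869221 ≈ -25.511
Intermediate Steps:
(-1916916 + 1281344)/24909 + G(784, 939)/(((4 + 12)*5 + 507)**2) = (-1916916 + 1281344)/24909 + (826 + 784)/(((4 + 12)*5 + 507)**2) = -635572*1/24909 + 1610/((16*5 + 507)**2) = -635572/24909 + 1610/((80 + 507)**2) = -635572/24909 + 1610/(587**2) = -635572/24909 + 1610/344569 = -218958304978/8582869221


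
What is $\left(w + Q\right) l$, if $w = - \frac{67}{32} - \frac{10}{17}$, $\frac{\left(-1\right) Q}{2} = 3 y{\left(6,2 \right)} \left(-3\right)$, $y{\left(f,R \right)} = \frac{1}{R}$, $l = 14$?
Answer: $\frac{24059}{272} \approx 88.452$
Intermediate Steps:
$Q = 9$ ($Q = - 2 \cdot \frac{3}{2} \left(-3\right) = \left(-2\right) \left(- \frac{9}{2}\right) = 9$)
$w = - \frac{1459}{544}$ ($w = \left(-67\right) \frac{1}{32} - \frac{10}{17} = - \frac{67}{32} - \frac{10}{17} = - \frac{1459}{544} \approx -2.682$)
$\left(w + Q\right) l = \left(- \frac{1459}{544} + 9\right) 14 = \frac{3437}{544} \cdot 14 = \frac{24059}{272}$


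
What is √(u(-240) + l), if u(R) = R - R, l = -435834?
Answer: 3*I*√48426 ≈ 660.18*I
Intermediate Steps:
u(R) = 0
√(u(-240) + l) = √(0 - 435834) = √(-435834) = 3*I*√48426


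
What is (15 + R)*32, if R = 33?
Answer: 1536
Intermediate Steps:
(15 + R)*32 = (15 + 33)*32 = 48*32 = 1536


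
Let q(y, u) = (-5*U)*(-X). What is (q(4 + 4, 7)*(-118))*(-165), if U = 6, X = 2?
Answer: 1168200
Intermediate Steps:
q(y, u) = 60 (q(y, u) = (-5*6)*(-1*2) = -30*(-2) = 60)
(q(4 + 4, 7)*(-118))*(-165) = (60*(-118))*(-165) = -7080*(-165) = 1168200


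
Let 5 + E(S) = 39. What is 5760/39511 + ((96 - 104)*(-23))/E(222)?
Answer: 3732932/671687 ≈ 5.5575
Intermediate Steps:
E(S) = 34 (E(S) = -5 + 39 = 34)
5760/39511 + ((96 - 104)*(-23))/E(222) = 5760/39511 + ((96 - 104)*(-23))/34 = 5760*(1/39511) - 8*(-23)*(1/34) = 5760/39511 + 184*(1/34) = 5760/39511 + 92/17 = 3732932/671687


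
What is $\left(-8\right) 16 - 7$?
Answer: $-135$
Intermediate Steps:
$\left(-8\right) 16 - 7 = -128 - 7 = -135$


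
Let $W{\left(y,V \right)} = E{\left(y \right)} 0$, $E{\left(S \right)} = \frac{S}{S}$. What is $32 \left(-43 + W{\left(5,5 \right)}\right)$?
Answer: $-1376$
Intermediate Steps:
$E{\left(S \right)} = 1$
$W{\left(y,V \right)} = 0$ ($W{\left(y,V \right)} = 1 \cdot 0 = 0$)
$32 \left(-43 + W{\left(5,5 \right)}\right) = 32 \left(-43 + 0\right) = 32 \left(-43\right) = -1376$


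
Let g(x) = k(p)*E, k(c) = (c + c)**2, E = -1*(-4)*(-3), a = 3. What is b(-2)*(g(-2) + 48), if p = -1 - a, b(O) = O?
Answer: 1440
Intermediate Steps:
p = -4 (p = -1 - 1*3 = -1 - 3 = -4)
E = -12 (E = 4*(-3) = -12)
k(c) = 4*c**2 (k(c) = (2*c)**2 = 4*c**2)
g(x) = -768 (g(x) = (4*(-4)**2)*(-12) = (4*16)*(-12) = 64*(-12) = -768)
b(-2)*(g(-2) + 48) = -2*(-768 + 48) = -2*(-720) = 1440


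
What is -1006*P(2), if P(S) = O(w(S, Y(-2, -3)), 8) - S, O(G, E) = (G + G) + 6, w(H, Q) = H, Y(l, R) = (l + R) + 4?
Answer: -8048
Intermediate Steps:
Y(l, R) = 4 + R + l (Y(l, R) = (R + l) + 4 = 4 + R + l)
O(G, E) = 6 + 2*G (O(G, E) = 2*G + 6 = 6 + 2*G)
P(S) = 6 + S (P(S) = (6 + 2*S) - S = 6 + S)
-1006*P(2) = -1006*(6 + 2) = -1006*8 = -8048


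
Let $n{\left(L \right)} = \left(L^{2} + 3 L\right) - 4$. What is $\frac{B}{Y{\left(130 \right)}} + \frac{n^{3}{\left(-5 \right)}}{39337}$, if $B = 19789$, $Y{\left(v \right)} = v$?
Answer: $\frac{778467973}{5113810} \approx 152.23$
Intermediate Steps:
$n{\left(L \right)} = -4 + L^{2} + 3 L$
$\frac{B}{Y{\left(130 \right)}} + \frac{n^{3}{\left(-5 \right)}}{39337} = \frac{19789}{130} + \frac{\left(-4 + \left(-5\right)^{2} + 3 \left(-5\right)\right)^{3}}{39337} = 19789 \cdot \frac{1}{130} + \left(-4 + 25 - 15\right)^{3} \cdot \frac{1}{39337} = \frac{19789}{130} + 6^{3} \cdot \frac{1}{39337} = \frac{19789}{130} + 216 \cdot \frac{1}{39337} = \frac{19789}{130} + \frac{216}{39337} = \frac{778467973}{5113810}$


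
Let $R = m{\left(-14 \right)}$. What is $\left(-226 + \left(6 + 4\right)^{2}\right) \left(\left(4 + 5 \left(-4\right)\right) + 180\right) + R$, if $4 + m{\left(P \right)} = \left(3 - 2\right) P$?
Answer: $-20682$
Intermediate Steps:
$m{\left(P \right)} = -4 + P$ ($m{\left(P \right)} = -4 + \left(3 - 2\right) P = -4 + 1 P = -4 + P$)
$R = -18$ ($R = -4 - 14 = -18$)
$\left(-226 + \left(6 + 4\right)^{2}\right) \left(\left(4 + 5 \left(-4\right)\right) + 180\right) + R = \left(-226 + \left(6 + 4\right)^{2}\right) \left(\left(4 + 5 \left(-4\right)\right) + 180\right) - 18 = \left(-226 + 10^{2}\right) \left(\left(4 - 20\right) + 180\right) - 18 = \left(-226 + 100\right) \left(-16 + 180\right) - 18 = \left(-126\right) 164 - 18 = -20664 - 18 = -20682$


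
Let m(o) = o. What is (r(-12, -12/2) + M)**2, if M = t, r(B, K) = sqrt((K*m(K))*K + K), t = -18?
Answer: (18 - I*sqrt(222))**2 ≈ 102.0 - 536.39*I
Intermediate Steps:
r(B, K) = sqrt(K + K**3) (r(B, K) = sqrt((K*K)*K + K) = sqrt(K**2*K + K) = sqrt(K**3 + K) = sqrt(K + K**3))
M = -18
(r(-12, -12/2) + M)**2 = (sqrt(-12/2 + (-12/2)**3) - 18)**2 = (sqrt(-12*1/2 + (-12*1/2)**3) - 18)**2 = (sqrt(-6 + (-6)**3) - 18)**2 = (sqrt(-6 - 216) - 18)**2 = (sqrt(-222) - 18)**2 = (I*sqrt(222) - 18)**2 = (-18 + I*sqrt(222))**2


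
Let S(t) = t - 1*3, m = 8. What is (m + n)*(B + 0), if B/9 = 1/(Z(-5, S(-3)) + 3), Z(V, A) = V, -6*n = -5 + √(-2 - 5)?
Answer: -159/4 + 3*I*√7/4 ≈ -39.75 + 1.9843*I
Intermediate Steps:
S(t) = -3 + t (S(t) = t - 3 = -3 + t)
n = ⅚ - I*√7/6 (n = -(-5 + √(-2 - 5))/6 = -(-5 + √(-7))/6 = -(-5 + I*√7)/6 = ⅚ - I*√7/6 ≈ 0.83333 - 0.44096*I)
B = -9/2 (B = 9/(-5 + 3) = 9/(-2) = 9*(-½) = -9/2 ≈ -4.5000)
(m + n)*(B + 0) = (8 + (⅚ - I*√7/6))*(-9/2 + 0) = (53/6 - I*√7/6)*(-9/2) = -159/4 + 3*I*√7/4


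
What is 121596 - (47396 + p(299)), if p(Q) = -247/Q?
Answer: 1706619/23 ≈ 74201.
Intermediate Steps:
121596 - (47396 + p(299)) = 121596 - (47396 - 247/299) = 121596 - (47396 - 247*1/299) = 121596 - (47396 - 19/23) = 121596 - 1*1090089/23 = 121596 - 1090089/23 = 1706619/23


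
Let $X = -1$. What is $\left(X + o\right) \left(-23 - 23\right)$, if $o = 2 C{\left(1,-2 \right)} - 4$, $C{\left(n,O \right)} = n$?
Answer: $138$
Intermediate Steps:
$o = -2$ ($o = 2 \cdot 1 - 4 = 2 - 4 = -2$)
$\left(X + o\right) \left(-23 - 23\right) = \left(-1 - 2\right) \left(-23 - 23\right) = \left(-3\right) \left(-46\right) = 138$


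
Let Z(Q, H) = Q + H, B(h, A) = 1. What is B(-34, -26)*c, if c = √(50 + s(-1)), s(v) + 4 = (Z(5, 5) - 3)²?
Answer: √95 ≈ 9.7468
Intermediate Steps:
Z(Q, H) = H + Q
s(v) = 45 (s(v) = -4 + ((5 + 5) - 3)² = -4 + (10 - 3)² = -4 + 7² = -4 + 49 = 45)
c = √95 (c = √(50 + 45) = √95 ≈ 9.7468)
B(-34, -26)*c = 1*√95 = √95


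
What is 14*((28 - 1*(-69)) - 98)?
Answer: -14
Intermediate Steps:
14*((28 - 1*(-69)) - 98) = 14*((28 + 69) - 98) = 14*(97 - 98) = 14*(-1) = -14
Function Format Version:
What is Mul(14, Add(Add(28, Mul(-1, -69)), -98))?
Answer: -14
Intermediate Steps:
Mul(14, Add(Add(28, Mul(-1, -69)), -98)) = Mul(14, Add(Add(28, 69), -98)) = Mul(14, Add(97, -98)) = Mul(14, -1) = -14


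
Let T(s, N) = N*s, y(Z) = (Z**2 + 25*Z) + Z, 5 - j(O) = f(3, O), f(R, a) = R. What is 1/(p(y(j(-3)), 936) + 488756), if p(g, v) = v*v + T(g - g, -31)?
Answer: 1/1364852 ≈ 7.3268e-7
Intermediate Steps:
j(O) = 2 (j(O) = 5 - 1*3 = 5 - 3 = 2)
y(Z) = Z**2 + 26*Z
p(g, v) = v**2 (p(g, v) = v*v - 31*(g - g) = v**2 - 31*0 = v**2 + 0 = v**2)
1/(p(y(j(-3)), 936) + 488756) = 1/(936**2 + 488756) = 1/(876096 + 488756) = 1/1364852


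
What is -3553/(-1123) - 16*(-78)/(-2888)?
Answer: 1107445/405403 ≈ 2.7317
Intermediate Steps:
-3553/(-1123) - 16*(-78)/(-2888) = -3553*(-1/1123) + 1248*(-1/2888) = 3553/1123 - 156/361 = 1107445/405403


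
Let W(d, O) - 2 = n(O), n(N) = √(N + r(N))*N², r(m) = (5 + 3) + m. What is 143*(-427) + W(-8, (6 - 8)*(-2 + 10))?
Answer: -61059 + 512*I*√6 ≈ -61059.0 + 1254.1*I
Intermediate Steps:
r(m) = 8 + m
n(N) = N²*√(8 + 2*N) (n(N) = √(N + (8 + N))*N² = √(8 + 2*N)*N² = N²*√(8 + 2*N))
W(d, O) = 2 + O²*√(8 + 2*O)
143*(-427) + W(-8, (6 - 8)*(-2 + 10)) = 143*(-427) + (2 + ((6 - 8)*(-2 + 10))²*√(8 + 2*((6 - 8)*(-2 + 10)))) = -61061 + (2 + (-2*8)²*√(8 + 2*(-2*8))) = -61061 + (2 + (-16)²*√(8 + 2*(-16))) = -61061 + (2 + 256*√(8 - 32)) = -61061 + (2 + 256*√(-24)) = -61061 + (2 + 256*(2*I*√6)) = -61061 + (2 + 512*I*√6) = -61059 + 512*I*√6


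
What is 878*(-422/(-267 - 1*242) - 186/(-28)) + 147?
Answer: 23898316/3563 ≈ 6707.4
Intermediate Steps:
878*(-422/(-267 - 1*242) - 186/(-28)) + 147 = 878*(-422/(-267 - 242) - 186*(-1/28)) + 147 = 878*(-422/(-509) + 93/14) + 147 = 878*(-422*(-1/509) + 93/14) + 147 = 878*(422/509 + 93/14) + 147 = 878*(53245/7126) + 147 = 23374555/3563 + 147 = 23898316/3563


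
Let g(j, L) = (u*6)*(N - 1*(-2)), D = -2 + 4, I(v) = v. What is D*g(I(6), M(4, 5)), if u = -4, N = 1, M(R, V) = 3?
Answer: -144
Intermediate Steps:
D = 2
g(j, L) = -72 (g(j, L) = (-4*6)*(1 - 1*(-2)) = -24*(1 + 2) = -24*3 = -72)
D*g(I(6), M(4, 5)) = 2*(-72) = -144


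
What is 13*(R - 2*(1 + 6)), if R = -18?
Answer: -416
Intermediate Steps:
13*(R - 2*(1 + 6)) = 13*(-18 - 2*(1 + 6)) = 13*(-18 - 2*7) = 13*(-18 - 14) = 13*(-32) = -416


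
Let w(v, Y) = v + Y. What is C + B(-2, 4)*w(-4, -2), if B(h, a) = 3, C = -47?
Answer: -65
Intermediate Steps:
w(v, Y) = Y + v
C + B(-2, 4)*w(-4, -2) = -47 + 3*(-2 - 4) = -47 + 3*(-6) = -47 - 18 = -65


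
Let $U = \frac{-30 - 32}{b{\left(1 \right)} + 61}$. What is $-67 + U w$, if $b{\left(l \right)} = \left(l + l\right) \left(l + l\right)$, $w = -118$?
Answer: $\frac{2961}{65} \approx 45.554$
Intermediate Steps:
$b{\left(l \right)} = 4 l^{2}$ ($b{\left(l \right)} = 2 l 2 l = 4 l^{2}$)
$U = - \frac{62}{65}$ ($U = \frac{-30 - 32}{4 \cdot 1^{2} + 61} = - \frac{62}{4 \cdot 1 + 61} = - \frac{62}{4 + 61} = - \frac{62}{65} \approx -0.95385$)
$-67 + U w = -67 - - \frac{7316}{65} = -67 + \frac{7316}{65} = \frac{2961}{65}$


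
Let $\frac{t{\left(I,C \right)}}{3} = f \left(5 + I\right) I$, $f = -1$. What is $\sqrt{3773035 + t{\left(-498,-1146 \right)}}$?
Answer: $\sqrt{3036493} \approx 1742.6$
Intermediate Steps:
$t{\left(I,C \right)} = 3 I \left(-5 - I\right)$ ($t{\left(I,C \right)} = 3 - (5 + I) I = 3 \left(-5 - I\right) I = 3 I \left(-5 - I\right)$)
$\sqrt{3773035 + t{\left(-498,-1146 \right)}} = \sqrt{3773035 - - 1494 \left(5 - 498\right)} = \sqrt{3773035 - \left(-1494\right) \left(-493\right)} = \sqrt{3773035 - 736542} = \sqrt{3036493}$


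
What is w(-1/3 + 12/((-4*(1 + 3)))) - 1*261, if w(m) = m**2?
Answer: -37415/144 ≈ -259.83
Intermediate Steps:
w(-1/3 + 12/((-4*(1 + 3)))) - 1*261 = (-1/3 + 12/((-4*(1 + 3))))**2 - 1*261 = (-1*1/3 + 12/((-4*4)))**2 - 261 = (-1/3 + 12/(-16))**2 - 261 = (-1/3 + 12*(-1/16))**2 - 261 = (-1/3 - 3/4)**2 - 261 = (-13/12)**2 - 261 = 169/144 - 261 = -37415/144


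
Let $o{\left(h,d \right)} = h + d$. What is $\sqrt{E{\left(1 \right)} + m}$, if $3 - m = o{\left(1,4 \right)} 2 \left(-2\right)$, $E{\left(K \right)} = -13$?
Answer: $\sqrt{10} \approx 3.1623$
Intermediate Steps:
$o{\left(h,d \right)} = d + h$
$m = 23$ ($m = 3 - \left(4 + 1\right) 2 \left(-2\right) = 3 - 5 \cdot 2 \left(-2\right) = 3 - 10 \left(-2\right) = 3 - -20 = 3 + 20 = 23$)
$\sqrt{E{\left(1 \right)} + m} = \sqrt{-13 + 23} = \sqrt{10}$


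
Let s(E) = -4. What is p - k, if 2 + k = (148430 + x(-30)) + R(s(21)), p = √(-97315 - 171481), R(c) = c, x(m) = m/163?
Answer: -24193082/163 + 2*I*√67199 ≈ -1.4842e+5 + 518.46*I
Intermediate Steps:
x(m) = m/163 (x(m) = m*(1/163) = m/163)
p = 2*I*√67199 (p = √(-268796) = 2*I*√67199 ≈ 518.46*I)
k = 24193082/163 (k = -2 + ((148430 + (1/163)*(-30)) - 4) = -2 + ((148430 - 30/163) - 4) = -2 + (24194060/163 - 4) = -2 + 24193408/163 = 24193082/163 ≈ 1.4842e+5)
p - k = 2*I*√67199 - 1*24193082/163 = 2*I*√67199 - 24193082/163 = -24193082/163 + 2*I*√67199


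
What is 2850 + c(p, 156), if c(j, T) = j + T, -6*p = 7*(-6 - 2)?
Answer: 9046/3 ≈ 3015.3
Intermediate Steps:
p = 28/3 (p = -7*(-6 - 2)/6 = -7*(-8)/6 = -⅙*(-56) = 28/3 ≈ 9.3333)
c(j, T) = T + j
2850 + c(p, 156) = 2850 + (156 + 28/3) = 2850 + 496/3 = 9046/3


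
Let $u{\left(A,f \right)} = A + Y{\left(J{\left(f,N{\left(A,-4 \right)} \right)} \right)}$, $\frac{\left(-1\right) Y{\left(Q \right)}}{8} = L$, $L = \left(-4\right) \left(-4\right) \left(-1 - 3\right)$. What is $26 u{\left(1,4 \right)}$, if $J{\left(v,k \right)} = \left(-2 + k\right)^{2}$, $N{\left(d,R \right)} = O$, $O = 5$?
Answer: $13338$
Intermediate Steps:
$N{\left(d,R \right)} = 5$
$L = -64$ ($L = 16 \left(-1 - 3\right) = 16 \left(-4\right) = -64$)
$Y{\left(Q \right)} = 512$ ($Y{\left(Q \right)} = \left(-8\right) \left(-64\right) = 512$)
$u{\left(A,f \right)} = 512 + A$ ($u{\left(A,f \right)} = A + 512 = 512 + A$)
$26 u{\left(1,4 \right)} = 26 \left(512 + 1\right) = 26 \cdot 513 = 13338$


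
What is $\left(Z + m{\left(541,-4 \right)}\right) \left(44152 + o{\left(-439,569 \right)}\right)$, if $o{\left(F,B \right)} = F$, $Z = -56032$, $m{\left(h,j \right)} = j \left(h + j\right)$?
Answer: $-2543222340$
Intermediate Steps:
$\left(Z + m{\left(541,-4 \right)}\right) \left(44152 + o{\left(-439,569 \right)}\right) = \left(-56032 - 4 \left(541 - 4\right)\right) \left(44152 - 439\right) = \left(-56032 - 2148\right) 43713 = \left(-58180\right) 43713 = -2543222340$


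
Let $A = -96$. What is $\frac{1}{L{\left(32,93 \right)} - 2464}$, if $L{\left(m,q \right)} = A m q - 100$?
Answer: $- \frac{1}{288260} \approx -3.4691 \cdot 10^{-6}$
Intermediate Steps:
$L{\left(m,q \right)} = -100 - 96 m q$ ($L{\left(m,q \right)} = - 96 m q - 100 = -100 - 96 m q$)
$\frac{1}{L{\left(32,93 \right)} - 2464} = \frac{1}{\left(-100 - 3072 \cdot 93\right) - 2464} = \frac{1}{\left(-100 - 285696\right) - 2464} = \frac{1}{-285796 - 2464} = \frac{1}{-288260} = - \frac{1}{288260}$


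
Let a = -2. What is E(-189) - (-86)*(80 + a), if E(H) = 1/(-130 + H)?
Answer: 2139851/319 ≈ 6708.0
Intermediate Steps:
E(-189) - (-86)*(80 + a) = 1/(-130 - 189) - (-86)*(80 - 2) = 1/(-319) - (-86)*78 = -1/319 - 1*(-6708) = -1/319 + 6708 = 2139851/319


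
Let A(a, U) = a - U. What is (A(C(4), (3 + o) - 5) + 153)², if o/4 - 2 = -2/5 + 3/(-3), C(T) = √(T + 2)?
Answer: 582319/25 + 1526*√6/5 ≈ 24040.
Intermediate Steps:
C(T) = √(2 + T)
o = 12/5 (o = 8 + 4*(-2/5 + 3/(-3)) = 8 + 4*(-2*⅕ + 3*(-⅓)) = 8 + 4*(-⅖ - 1) = 8 + 4*(-7/5) = 8 - 28/5 = 12/5 ≈ 2.4000)
(A(C(4), (3 + o) - 5) + 153)² = ((√(2 + 4) - ((3 + 12/5) - 5)) + 153)² = ((√6 - (27/5 - 5)) + 153)² = ((√6 - 1*⅖) + 153)² = ((√6 - ⅖) + 153)² = ((-⅖ + √6) + 153)² = (763/5 + √6)²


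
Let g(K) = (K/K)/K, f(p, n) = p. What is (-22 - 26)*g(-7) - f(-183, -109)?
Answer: 1329/7 ≈ 189.86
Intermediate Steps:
g(K) = 1/K
(-22 - 26)*g(-7) - f(-183, -109) = (-22 - 26)/(-7) - 1*(-183) = -48*(-⅐) + 183 = 48/7 + 183 = 1329/7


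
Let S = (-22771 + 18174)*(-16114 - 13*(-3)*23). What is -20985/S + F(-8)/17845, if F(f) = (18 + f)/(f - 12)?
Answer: -818907199/2496606473810 ≈ -0.00032801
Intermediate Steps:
F(f) = (18 + f)/(-12 + f)
S = 69952549 (S = -4597*(-16114 + 39*23) = -4597*(-16114 + 897) = -4597*(-15217) = 69952549)
-20985/S + F(-8)/17845 = -20985/69952549 + ((18 - 8)/(-12 - 8))/17845 = -20985*1/69952549 + (10/(-20))*(1/17845) = -20985/69952549 - 1/20*10*(1/17845) = -20985/69952549 - ½*1/17845 = -20985/69952549 - 1/35690 = -818907199/2496606473810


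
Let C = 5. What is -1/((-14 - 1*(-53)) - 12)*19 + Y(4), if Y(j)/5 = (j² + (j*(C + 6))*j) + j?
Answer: 26441/27 ≈ 979.30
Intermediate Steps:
Y(j) = 5*j + 60*j² (Y(j) = 5*((j² + (j*(5 + 6))*j) + j) = 5*((j² + (j*11)*j) + j) = 5*((j² + (11*j)*j) + j) = 5*((j² + 11*j²) + j) = 5*(12*j² + j) = 5*(j + 12*j²) = 5*j + 60*j²)
-1/((-14 - 1*(-53)) - 12)*19 + Y(4) = -1/((-14 - 1*(-53)) - 12)*19 + 5*4*(1 + 12*4) = -1/((-14 + 53) - 12)*19 + 5*4*(1 + 48) = -1/(39 - 12)*19 + 5*4*49 = -1/27*19 + 980 = -19/27 + 980 = 26441/27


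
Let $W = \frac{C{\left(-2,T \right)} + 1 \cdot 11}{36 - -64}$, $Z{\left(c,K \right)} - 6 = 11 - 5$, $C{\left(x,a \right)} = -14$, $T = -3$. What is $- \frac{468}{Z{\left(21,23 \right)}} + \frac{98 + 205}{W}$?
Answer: $-10139$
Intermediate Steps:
$Z{\left(c,K \right)} = 12$ ($Z{\left(c,K \right)} = 6 + \left(11 - 5\right) = 6 + 6 = 12$)
$W = - \frac{3}{100}$ ($W = \frac{-14 + 1 \cdot 11}{36 - -64} = \frac{-14 + 11}{36 + 64} = - \frac{3}{100} \approx -0.03$)
$- \frac{468}{Z{\left(21,23 \right)}} + \frac{98 + 205}{W} = - \frac{468}{12} + \frac{98 + 205}{- \frac{3}{100}} = \left(-468\right) \frac{1}{12} + 303 \left(- \frac{100}{3}\right) = -39 - 10100 = -10139$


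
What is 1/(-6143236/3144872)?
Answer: -786218/1535809 ≈ -0.51192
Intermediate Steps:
1/(-6143236/3144872) = 1/(-6143236*1/3144872) = 1/(-1535809/786218) = -786218/1535809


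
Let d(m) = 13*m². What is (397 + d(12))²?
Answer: 5148361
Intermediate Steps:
(397 + d(12))² = (397 + 13*12²)² = (397 + 13*144)² = (397 + 1872)² = 2269² = 5148361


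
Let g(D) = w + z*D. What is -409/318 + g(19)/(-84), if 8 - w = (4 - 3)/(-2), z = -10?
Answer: 7787/8904 ≈ 0.87455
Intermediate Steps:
w = 17/2 (w = 8 - (4 - 3)/(-2) = 8 - (-1)/2 = 8 - 1*(-½) = 8 + ½ = 17/2 ≈ 8.5000)
g(D) = 17/2 - 10*D
-409/318 + g(19)/(-84) = -409/318 + (17/2 - 10*19)/(-84) = -409*1/318 + (17/2 - 190)*(-1/84) = -409/318 - 363/2*(-1/84) = -409/318 + 121/56 = 7787/8904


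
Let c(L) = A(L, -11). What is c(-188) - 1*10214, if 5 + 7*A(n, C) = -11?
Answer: -71514/7 ≈ -10216.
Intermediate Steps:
A(n, C) = -16/7 (A(n, C) = -5/7 + (⅐)*(-11) = -5/7 - 11/7 = -16/7)
c(L) = -16/7
c(-188) - 1*10214 = -16/7 - 1*10214 = -16/7 - 10214 = -71514/7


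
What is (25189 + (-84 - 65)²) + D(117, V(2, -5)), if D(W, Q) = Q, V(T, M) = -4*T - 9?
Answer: 47373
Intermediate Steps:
V(T, M) = -9 - 4*T
(25189 + (-84 - 65)²) + D(117, V(2, -5)) = (25189 + (-84 - 65)²) + (-9 - 4*2) = (25189 + (-149)²) + (-9 - 8) = (25189 + 22201) - 17 = 47390 - 17 = 47373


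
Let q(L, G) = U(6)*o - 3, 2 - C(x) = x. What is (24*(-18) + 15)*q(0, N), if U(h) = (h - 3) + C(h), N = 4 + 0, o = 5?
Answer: 3336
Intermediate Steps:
C(x) = 2 - x
N = 4
U(h) = -1 (U(h) = (h - 3) + (2 - h) = (-3 + h) + (2 - h) = -1)
q(L, G) = -8 (q(L, G) = -1*5 - 3 = -5 - 3 = -8)
(24*(-18) + 15)*q(0, N) = (24*(-18) + 15)*(-8) = (-432 + 15)*(-8) = -417*(-8) = 3336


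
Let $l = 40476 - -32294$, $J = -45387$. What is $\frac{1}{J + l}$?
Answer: $\frac{1}{27383} \approx 3.6519 \cdot 10^{-5}$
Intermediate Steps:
$l = 72770$ ($l = 40476 + 32294 = 72770$)
$\frac{1}{J + l} = \frac{1}{-45387 + 72770} = \frac{1}{27383}$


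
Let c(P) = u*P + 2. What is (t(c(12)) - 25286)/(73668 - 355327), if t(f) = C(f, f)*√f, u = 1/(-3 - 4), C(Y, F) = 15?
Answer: 25286/281659 - 15*√14/1971613 ≈ 0.089747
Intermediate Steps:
u = -⅐ (u = 1/(-7) = -⅐ ≈ -0.14286)
c(P) = 2 - P/7 (c(P) = -P/7 + 2 = 2 - P/7)
t(f) = 15*√f
(t(c(12)) - 25286)/(73668 - 355327) = (15*√(2 - ⅐*12) - 25286)/(73668 - 355327) = (15*√(2 - 12/7) - 25286)/(-281659) = (15*√(2/7) - 25286)*(-1/281659) = (15*(√14/7) - 25286)*(-1/281659) = (15*√14/7 - 25286)*(-1/281659) = (-25286 + 15*√14/7)*(-1/281659) = 25286/281659 - 15*√14/1971613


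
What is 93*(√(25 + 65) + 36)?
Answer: 3348 + 279*√10 ≈ 4230.3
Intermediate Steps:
93*(√(25 + 65) + 36) = 93*(√90 + 36) = 93*(3*√10 + 36) = 93*(36 + 3*√10) = 3348 + 279*√10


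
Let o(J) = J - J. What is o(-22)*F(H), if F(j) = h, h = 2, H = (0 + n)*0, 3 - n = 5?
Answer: 0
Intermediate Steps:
n = -2 (n = 3 - 1*5 = 3 - 5 = -2)
o(J) = 0
H = 0 (H = (0 - 2)*0 = -2*0 = 0)
F(j) = 2
o(-22)*F(H) = 0*2 = 0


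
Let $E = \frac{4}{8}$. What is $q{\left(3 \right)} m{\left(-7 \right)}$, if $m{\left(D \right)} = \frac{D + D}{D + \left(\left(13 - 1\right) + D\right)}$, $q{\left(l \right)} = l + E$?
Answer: $\frac{49}{2} \approx 24.5$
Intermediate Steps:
$E = \frac{1}{2}$ ($E = 4 \cdot \frac{1}{8} = \frac{1}{2} \approx 0.5$)
$q{\left(l \right)} = \frac{1}{2} + l$ ($q{\left(l \right)} = l + \frac{1}{2} = \frac{1}{2} + l$)
$m{\left(D \right)} = \frac{2 D}{12 + 2 D}$ ($m{\left(D \right)} = \frac{2 D}{D + \left(12 + D\right)} = \frac{2 D}{12 + 2 D}$)
$q{\left(3 \right)} m{\left(-7 \right)} = \left(\frac{1}{2} + 3\right) \left(- \frac{7}{6 - 7}\right) = \frac{7 \left(- \frac{7}{-1}\right)}{2} = \frac{7 \left(\left(-7\right) \left(-1\right)\right)}{2} = \frac{7}{2} \cdot 7 = \frac{49}{2}$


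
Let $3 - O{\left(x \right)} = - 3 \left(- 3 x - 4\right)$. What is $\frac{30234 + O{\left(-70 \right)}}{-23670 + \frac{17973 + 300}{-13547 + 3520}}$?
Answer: $- \frac{103127695}{79119121} \approx -1.3034$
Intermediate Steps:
$O{\left(x \right)} = -9 - 9 x$ ($O{\left(x \right)} = 3 - - 3 \left(- 3 x - 4\right) = 3 - - 3 \left(-4 - 3 x\right) = 3 - \left(12 + 9 x\right) = -9 - 9 x$)
$\frac{30234 + O{\left(-70 \right)}}{-23670 + \frac{17973 + 300}{-13547 + 3520}} = \frac{30234 - -621}{-23670 + \frac{17973 + 300}{-13547 + 3520}} = \frac{30234 + \left(-9 + 630\right)}{-23670 + \frac{18273}{-10027}} = \frac{30234 + 621}{-23670 + 18273 \left(- \frac{1}{10027}\right)} = \frac{30855}{-23670 - \frac{18273}{10027}} = \frac{30855}{- \frac{237357363}{10027}} = 30855 \left(- \frac{10027}{237357363}\right) = - \frac{103127695}{79119121}$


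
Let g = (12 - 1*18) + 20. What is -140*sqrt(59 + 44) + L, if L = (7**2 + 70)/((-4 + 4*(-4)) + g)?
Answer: -119/6 - 140*sqrt(103) ≈ -1440.7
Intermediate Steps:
g = 14 (g = (12 - 18) + 20 = -6 + 20 = 14)
L = -119/6 (L = (7**2 + 70)/((-4 + 4*(-4)) + 14) = (49 + 70)/((-4 - 16) + 14) = 119/(-20 + 14) = 119/(-6) = 119*(-1/6) = -119/6 ≈ -19.833)
-140*sqrt(59 + 44) + L = -140*sqrt(59 + 44) - 119/6 = -140*sqrt(103) - 119/6 = -119/6 - 140*sqrt(103)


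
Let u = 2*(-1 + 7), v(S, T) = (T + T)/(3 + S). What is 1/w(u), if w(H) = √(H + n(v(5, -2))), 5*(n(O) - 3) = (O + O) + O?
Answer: √30/21 ≈ 0.26082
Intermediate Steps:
v(S, T) = 2*T/(3 + S) (v(S, T) = (2*T)/(3 + S) = 2*T/(3 + S))
u = 12 (u = 2*6 = 12)
n(O) = 3 + 3*O/5 (n(O) = 3 + ((O + O) + O)/5 = 3 + (2*O + O)/5 = 3 + (3*O)/5 = 3 + 3*O/5)
w(H) = √(27/10 + H) (w(H) = √(H + (3 + 3*(2*(-2)/(3 + 5))/5)) = √(H + (3 + 3*(2*(-2)/8)/5)) = √(H + (3 + 3*(2*(-2)*(⅛))/5)) = √(H + (3 + (⅗)*(-½))) = √(H + (3 - 3/10)) = √(H + 27/10) = √(27/10 + H))
1/w(u) = 1/(√(270 + 100*12)/10) = 1/(√(270 + 1200)/10) = 1/(√1470/10) = 1/((7*√30)/10) = 1/(7*√30/10) = √30/21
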